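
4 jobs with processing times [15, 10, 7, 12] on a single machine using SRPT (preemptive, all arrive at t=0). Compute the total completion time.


Since all jobs arrive at t=0, SRPT equals SPT ordering.
SPT order: [7, 10, 12, 15]
Completion times:
  Job 1: p=7, C=7
  Job 2: p=10, C=17
  Job 3: p=12, C=29
  Job 4: p=15, C=44
Total completion time = 7 + 17 + 29 + 44 = 97

97


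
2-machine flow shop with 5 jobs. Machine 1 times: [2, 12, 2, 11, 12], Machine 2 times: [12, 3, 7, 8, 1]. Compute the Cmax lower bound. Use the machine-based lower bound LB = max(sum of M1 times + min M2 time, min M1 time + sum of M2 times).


LB1 = sum(M1 times) + min(M2 times) = 39 + 1 = 40
LB2 = min(M1 times) + sum(M2 times) = 2 + 31 = 33
Lower bound = max(LB1, LB2) = max(40, 33) = 40

40


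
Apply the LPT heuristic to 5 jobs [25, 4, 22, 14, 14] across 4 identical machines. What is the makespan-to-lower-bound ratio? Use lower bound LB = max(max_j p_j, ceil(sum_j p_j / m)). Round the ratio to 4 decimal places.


LPT order: [25, 22, 14, 14, 4]
Machine loads after assignment: [25, 22, 18, 14]
LPT makespan = 25
Lower bound = max(max_job, ceil(total/4)) = max(25, 20) = 25
Ratio = 25 / 25 = 1.0

1.0


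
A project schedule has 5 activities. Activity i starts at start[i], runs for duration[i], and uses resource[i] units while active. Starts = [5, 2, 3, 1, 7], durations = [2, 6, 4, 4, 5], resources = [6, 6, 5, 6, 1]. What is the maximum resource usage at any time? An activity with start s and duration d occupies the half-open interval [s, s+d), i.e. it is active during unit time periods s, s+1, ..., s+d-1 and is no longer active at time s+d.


Each activity i is active on [start_i, start_i + duration_i).
Compute total resource usage per time slot:
  t=0: active resources = [], total = 0
  t=1: active resources = [6], total = 6
  t=2: active resources = [6, 6], total = 12
  t=3: active resources = [6, 5, 6], total = 17
  t=4: active resources = [6, 5, 6], total = 17
  t=5: active resources = [6, 6, 5], total = 17
  t=6: active resources = [6, 6, 5], total = 17
  t=7: active resources = [6, 1], total = 7
  t=8: active resources = [1], total = 1
  t=9: active resources = [1], total = 1
  t=10: active resources = [1], total = 1
  t=11: active resources = [1], total = 1
Peak resource demand = 17

17


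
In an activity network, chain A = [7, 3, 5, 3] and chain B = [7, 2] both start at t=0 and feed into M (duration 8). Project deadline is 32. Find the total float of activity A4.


Forward pass: ES(A4) = sum of predecessors on chain A = 15
EF = ES + duration = 15 + 3 = 18
Backward pass: LF(M) = deadline = 32; LS(M) = 32 - 8 = 24
LF(A4) = LS(M) - sum(successors on chain A) = 24 - 0 = 24
LS = LF - duration = 24 - 3 = 21
Total float = LS - ES = 21 - 15 = 6

6


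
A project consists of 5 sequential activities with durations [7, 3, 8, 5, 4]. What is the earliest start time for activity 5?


Activity 5 starts after activities 1 through 4 complete.
Predecessor durations: [7, 3, 8, 5]
ES = 7 + 3 + 8 + 5 = 23

23


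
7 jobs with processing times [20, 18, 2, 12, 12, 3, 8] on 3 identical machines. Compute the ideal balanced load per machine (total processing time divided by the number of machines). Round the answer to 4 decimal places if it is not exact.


Total processing time = 20 + 18 + 2 + 12 + 12 + 3 + 8 = 75
Number of machines = 3
Ideal balanced load = 75 / 3 = 25.0

25.0


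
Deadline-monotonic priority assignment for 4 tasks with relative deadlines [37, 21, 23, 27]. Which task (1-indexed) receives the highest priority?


Sort tasks by relative deadline (ascending):
  Task 2: deadline = 21
  Task 3: deadline = 23
  Task 4: deadline = 27
  Task 1: deadline = 37
Priority order (highest first): [2, 3, 4, 1]
Highest priority task = 2

2


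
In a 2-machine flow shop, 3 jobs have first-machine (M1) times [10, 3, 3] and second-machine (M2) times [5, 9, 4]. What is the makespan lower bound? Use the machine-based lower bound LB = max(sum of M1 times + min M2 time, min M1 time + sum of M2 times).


LB1 = sum(M1 times) + min(M2 times) = 16 + 4 = 20
LB2 = min(M1 times) + sum(M2 times) = 3 + 18 = 21
Lower bound = max(LB1, LB2) = max(20, 21) = 21

21


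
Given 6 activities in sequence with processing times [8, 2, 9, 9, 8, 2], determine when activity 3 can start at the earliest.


Activity 3 starts after activities 1 through 2 complete.
Predecessor durations: [8, 2]
ES = 8 + 2 = 10

10


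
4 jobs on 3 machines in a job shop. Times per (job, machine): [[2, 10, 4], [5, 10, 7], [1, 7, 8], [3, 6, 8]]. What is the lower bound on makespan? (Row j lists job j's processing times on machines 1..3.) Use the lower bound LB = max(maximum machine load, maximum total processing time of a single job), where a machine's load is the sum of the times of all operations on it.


Machine loads:
  Machine 1: 2 + 5 + 1 + 3 = 11
  Machine 2: 10 + 10 + 7 + 6 = 33
  Machine 3: 4 + 7 + 8 + 8 = 27
Max machine load = 33
Job totals:
  Job 1: 16
  Job 2: 22
  Job 3: 16
  Job 4: 17
Max job total = 22
Lower bound = max(33, 22) = 33

33


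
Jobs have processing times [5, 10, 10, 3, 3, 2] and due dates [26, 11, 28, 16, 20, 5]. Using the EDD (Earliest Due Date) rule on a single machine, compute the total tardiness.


Sort by due date (EDD order): [(2, 5), (10, 11), (3, 16), (3, 20), (5, 26), (10, 28)]
Compute completion times and tardiness:
  Job 1: p=2, d=5, C=2, tardiness=max(0,2-5)=0
  Job 2: p=10, d=11, C=12, tardiness=max(0,12-11)=1
  Job 3: p=3, d=16, C=15, tardiness=max(0,15-16)=0
  Job 4: p=3, d=20, C=18, tardiness=max(0,18-20)=0
  Job 5: p=5, d=26, C=23, tardiness=max(0,23-26)=0
  Job 6: p=10, d=28, C=33, tardiness=max(0,33-28)=5
Total tardiness = 6

6


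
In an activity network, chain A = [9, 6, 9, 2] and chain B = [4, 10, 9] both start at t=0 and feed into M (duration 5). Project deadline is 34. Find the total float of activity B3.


Forward pass: ES(B3) = sum of predecessors on chain B = 14
EF = ES + duration = 14 + 9 = 23
Backward pass: LF(M) = deadline = 34; LS(M) = 34 - 5 = 29
LF(B3) = LS(M) - sum(successors on chain B) = 29 - 0 = 29
LS = LF - duration = 29 - 9 = 20
Total float = LS - ES = 20 - 14 = 6

6


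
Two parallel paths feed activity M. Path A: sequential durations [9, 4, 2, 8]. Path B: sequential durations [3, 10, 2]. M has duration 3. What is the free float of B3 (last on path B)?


ES(B3) = sum of predecessors on chain B = 13
EF(B3) = ES + duration = 13 + 2 = 15
Successor of B3 is M. ES(M) = max(sum(A), sum(B)) = max(23, 15) = 23
Free float = ES(successor) - EF(current) = 23 - 15 = 8

8


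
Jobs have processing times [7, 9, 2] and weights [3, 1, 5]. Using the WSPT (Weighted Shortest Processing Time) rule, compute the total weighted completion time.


Compute p/w ratios and sort ascending (WSPT): [(2, 5), (7, 3), (9, 1)]
Compute weighted completion times:
  Job (p=2,w=5): C=2, w*C=5*2=10
  Job (p=7,w=3): C=9, w*C=3*9=27
  Job (p=9,w=1): C=18, w*C=1*18=18
Total weighted completion time = 55

55


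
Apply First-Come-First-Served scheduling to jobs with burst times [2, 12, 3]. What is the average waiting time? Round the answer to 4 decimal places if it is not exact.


FCFS order (as given): [2, 12, 3]
Waiting times:
  Job 1: wait = 0
  Job 2: wait = 2
  Job 3: wait = 14
Sum of waiting times = 16
Average waiting time = 16/3 = 5.3333

5.3333


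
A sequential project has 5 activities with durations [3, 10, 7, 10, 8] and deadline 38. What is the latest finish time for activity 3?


LF(activity 3) = deadline - sum of successor durations
Successors: activities 4 through 5 with durations [10, 8]
Sum of successor durations = 18
LF = 38 - 18 = 20

20


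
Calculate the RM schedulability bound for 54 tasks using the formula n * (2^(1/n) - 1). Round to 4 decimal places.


Compute 2^(1/54) = 1.0129187947
Subtract 1: 1.0129187947 - 1 = 0.0129187947
Multiply by n: 54 * 0.0129187947 = 0.6976149138
Round to 4 dp: 0.6976

0.6976


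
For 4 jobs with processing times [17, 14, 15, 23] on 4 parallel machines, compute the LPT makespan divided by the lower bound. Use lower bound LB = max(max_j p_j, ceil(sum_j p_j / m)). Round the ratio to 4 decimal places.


LPT order: [23, 17, 15, 14]
Machine loads after assignment: [23, 17, 15, 14]
LPT makespan = 23
Lower bound = max(max_job, ceil(total/4)) = max(23, 18) = 23
Ratio = 23 / 23 = 1.0

1.0


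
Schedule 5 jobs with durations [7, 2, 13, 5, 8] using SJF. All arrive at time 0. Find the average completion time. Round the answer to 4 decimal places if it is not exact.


SJF order (ascending): [2, 5, 7, 8, 13]
Completion times:
  Job 1: burst=2, C=2
  Job 2: burst=5, C=7
  Job 3: burst=7, C=14
  Job 4: burst=8, C=22
  Job 5: burst=13, C=35
Average completion = 80/5 = 16.0

16.0


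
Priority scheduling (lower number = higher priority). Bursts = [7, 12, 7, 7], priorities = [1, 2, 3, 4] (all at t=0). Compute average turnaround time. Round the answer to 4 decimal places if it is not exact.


Sort by priority (ascending = highest first):
Order: [(1, 7), (2, 12), (3, 7), (4, 7)]
Completion times:
  Priority 1, burst=7, C=7
  Priority 2, burst=12, C=19
  Priority 3, burst=7, C=26
  Priority 4, burst=7, C=33
Average turnaround = 85/4 = 21.25

21.25


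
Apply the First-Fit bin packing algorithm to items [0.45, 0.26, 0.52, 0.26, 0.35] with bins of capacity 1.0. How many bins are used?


Place items sequentially using First-Fit:
  Item 0.45 -> new Bin 1
  Item 0.26 -> Bin 1 (now 0.71)
  Item 0.52 -> new Bin 2
  Item 0.26 -> Bin 1 (now 0.97)
  Item 0.35 -> Bin 2 (now 0.87)
Total bins used = 2

2


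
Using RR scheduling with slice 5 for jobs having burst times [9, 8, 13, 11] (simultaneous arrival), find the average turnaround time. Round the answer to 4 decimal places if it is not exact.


Time quantum = 5
Execution trace:
  J1 runs 5 units, time = 5
  J2 runs 5 units, time = 10
  J3 runs 5 units, time = 15
  J4 runs 5 units, time = 20
  J1 runs 4 units, time = 24
  J2 runs 3 units, time = 27
  J3 runs 5 units, time = 32
  J4 runs 5 units, time = 37
  J3 runs 3 units, time = 40
  J4 runs 1 units, time = 41
Finish times: [24, 27, 40, 41]
Average turnaround = 132/4 = 33.0

33.0


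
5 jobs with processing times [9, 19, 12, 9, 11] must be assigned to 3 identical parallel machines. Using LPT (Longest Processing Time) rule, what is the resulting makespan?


Sort jobs in decreasing order (LPT): [19, 12, 11, 9, 9]
Assign each job to the least loaded machine:
  Machine 1: jobs [19], load = 19
  Machine 2: jobs [12, 9], load = 21
  Machine 3: jobs [11, 9], load = 20
Makespan = max load = 21

21


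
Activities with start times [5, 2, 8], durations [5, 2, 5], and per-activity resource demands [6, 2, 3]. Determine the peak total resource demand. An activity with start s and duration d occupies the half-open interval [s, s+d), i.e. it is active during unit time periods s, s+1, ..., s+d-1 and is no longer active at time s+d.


Each activity i is active on [start_i, start_i + duration_i).
Compute total resource usage per time slot:
  t=0: active resources = [], total = 0
  t=1: active resources = [], total = 0
  t=2: active resources = [2], total = 2
  t=3: active resources = [2], total = 2
  t=4: active resources = [], total = 0
  t=5: active resources = [6], total = 6
  t=6: active resources = [6], total = 6
  t=7: active resources = [6], total = 6
  t=8: active resources = [6, 3], total = 9
  t=9: active resources = [6, 3], total = 9
  t=10: active resources = [3], total = 3
  t=11: active resources = [3], total = 3
  t=12: active resources = [3], total = 3
Peak resource demand = 9

9


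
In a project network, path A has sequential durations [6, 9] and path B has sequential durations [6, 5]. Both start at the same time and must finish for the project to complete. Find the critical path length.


Path A total = 6 + 9 = 15
Path B total = 6 + 5 = 11
Critical path = longest path = max(15, 11) = 15

15


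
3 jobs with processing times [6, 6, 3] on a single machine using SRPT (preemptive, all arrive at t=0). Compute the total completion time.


Since all jobs arrive at t=0, SRPT equals SPT ordering.
SPT order: [3, 6, 6]
Completion times:
  Job 1: p=3, C=3
  Job 2: p=6, C=9
  Job 3: p=6, C=15
Total completion time = 3 + 9 + 15 = 27

27


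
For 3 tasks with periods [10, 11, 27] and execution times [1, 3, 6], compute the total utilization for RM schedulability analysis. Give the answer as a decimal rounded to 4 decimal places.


Compute individual utilizations (exact fractions):
  Task 1: C/T = 1/10 (approx. 0.1)
  Task 2: C/T = 3/11 (approx. 0.2727)
  Task 3: C/T = 6/27 = 2/9 (approx. 0.2222)
Total utilization U = 1/10 + 3/11 + 2/9 = 589/990
Rounded to 4 decimal places: U = 0.5949
RM (Liu & Layland) bound for 3 tasks = 0.779763; compare with U = 589/990 (approx. 0.594949)
U <= bound, so schedulable by RM sufficient condition.

0.5949


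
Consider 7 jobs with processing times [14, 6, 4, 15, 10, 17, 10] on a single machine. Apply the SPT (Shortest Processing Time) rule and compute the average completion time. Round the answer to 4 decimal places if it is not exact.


Sort jobs by processing time (SPT order): [4, 6, 10, 10, 14, 15, 17]
Compute completion times sequentially:
  Job 1: processing = 4, completes at 4
  Job 2: processing = 6, completes at 10
  Job 3: processing = 10, completes at 20
  Job 4: processing = 10, completes at 30
  Job 5: processing = 14, completes at 44
  Job 6: processing = 15, completes at 59
  Job 7: processing = 17, completes at 76
Sum of completion times = 243
Average completion time = 243/7 = 34.7143

34.7143


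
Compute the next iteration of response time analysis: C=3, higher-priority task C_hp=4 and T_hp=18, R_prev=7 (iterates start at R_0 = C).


R_next = C + ceil(R_prev / T_hp) * C_hp
ceil(7 / 18) = ceil(0.3889) = 1
Interference = 1 * 4 = 4
R_next = 3 + 4 = 7
R_next = R_prev, so the iteration has converged (response time = 7).

7


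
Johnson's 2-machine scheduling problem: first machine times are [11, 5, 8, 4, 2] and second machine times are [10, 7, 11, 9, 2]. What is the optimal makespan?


Apply Johnson's rule:
  Group 1 (a <= b): [(5, 2, 2), (4, 4, 9), (2, 5, 7), (3, 8, 11)]
  Group 2 (a > b): [(1, 11, 10)]
Optimal job order: [5, 4, 2, 3, 1]
Schedule:
  Job 5: M1 done at 2, M2 done at 4
  Job 4: M1 done at 6, M2 done at 15
  Job 2: M1 done at 11, M2 done at 22
  Job 3: M1 done at 19, M2 done at 33
  Job 1: M1 done at 30, M2 done at 43
Makespan = 43

43


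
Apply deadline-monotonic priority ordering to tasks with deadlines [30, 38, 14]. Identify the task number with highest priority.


Sort tasks by relative deadline (ascending):
  Task 3: deadline = 14
  Task 1: deadline = 30
  Task 2: deadline = 38
Priority order (highest first): [3, 1, 2]
Highest priority task = 3

3


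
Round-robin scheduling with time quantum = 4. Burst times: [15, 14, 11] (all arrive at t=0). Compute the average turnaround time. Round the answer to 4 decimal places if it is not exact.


Time quantum = 4
Execution trace:
  J1 runs 4 units, time = 4
  J2 runs 4 units, time = 8
  J3 runs 4 units, time = 12
  J1 runs 4 units, time = 16
  J2 runs 4 units, time = 20
  J3 runs 4 units, time = 24
  J1 runs 4 units, time = 28
  J2 runs 4 units, time = 32
  J3 runs 3 units, time = 35
  J1 runs 3 units, time = 38
  J2 runs 2 units, time = 40
Finish times: [38, 40, 35]
Average turnaround = 113/3 = 37.6667

37.6667


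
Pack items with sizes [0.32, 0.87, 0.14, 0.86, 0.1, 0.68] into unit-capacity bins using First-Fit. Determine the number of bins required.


Place items sequentially using First-Fit:
  Item 0.32 -> new Bin 1
  Item 0.87 -> new Bin 2
  Item 0.14 -> Bin 1 (now 0.46)
  Item 0.86 -> new Bin 3
  Item 0.1 -> Bin 1 (now 0.56)
  Item 0.68 -> new Bin 4
Total bins used = 4

4


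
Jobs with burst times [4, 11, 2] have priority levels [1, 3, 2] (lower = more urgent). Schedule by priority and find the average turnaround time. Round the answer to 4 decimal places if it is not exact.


Sort by priority (ascending = highest first):
Order: [(1, 4), (2, 2), (3, 11)]
Completion times:
  Priority 1, burst=4, C=4
  Priority 2, burst=2, C=6
  Priority 3, burst=11, C=17
Average turnaround = 27/3 = 9.0

9.0


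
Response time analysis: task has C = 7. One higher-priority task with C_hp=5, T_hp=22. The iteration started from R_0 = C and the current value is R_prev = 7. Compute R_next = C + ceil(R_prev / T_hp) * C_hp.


R_next = C + ceil(R_prev / T_hp) * C_hp
ceil(7 / 22) = ceil(0.3182) = 1
Interference = 1 * 5 = 5
R_next = 7 + 5 = 12

12


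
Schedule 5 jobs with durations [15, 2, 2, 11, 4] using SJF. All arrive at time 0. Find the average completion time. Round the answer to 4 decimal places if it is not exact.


SJF order (ascending): [2, 2, 4, 11, 15]
Completion times:
  Job 1: burst=2, C=2
  Job 2: burst=2, C=4
  Job 3: burst=4, C=8
  Job 4: burst=11, C=19
  Job 5: burst=15, C=34
Average completion = 67/5 = 13.4

13.4


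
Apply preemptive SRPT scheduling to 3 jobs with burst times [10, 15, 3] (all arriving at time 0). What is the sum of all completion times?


Since all jobs arrive at t=0, SRPT equals SPT ordering.
SPT order: [3, 10, 15]
Completion times:
  Job 1: p=3, C=3
  Job 2: p=10, C=13
  Job 3: p=15, C=28
Total completion time = 3 + 13 + 28 = 44

44


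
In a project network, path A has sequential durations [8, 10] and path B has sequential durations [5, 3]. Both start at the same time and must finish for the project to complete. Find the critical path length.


Path A total = 8 + 10 = 18
Path B total = 5 + 3 = 8
Critical path = longest path = max(18, 8) = 18

18


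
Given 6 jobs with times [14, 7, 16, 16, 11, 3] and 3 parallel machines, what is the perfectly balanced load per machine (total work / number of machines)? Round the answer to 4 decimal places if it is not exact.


Total processing time = 14 + 7 + 16 + 16 + 11 + 3 = 67
Number of machines = 3
Ideal balanced load = 67 / 3 = 22.3333

22.3333


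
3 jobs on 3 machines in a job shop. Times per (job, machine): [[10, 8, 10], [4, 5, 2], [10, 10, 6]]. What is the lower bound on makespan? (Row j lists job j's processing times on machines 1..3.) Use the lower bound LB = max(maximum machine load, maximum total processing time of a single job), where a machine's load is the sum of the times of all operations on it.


Machine loads:
  Machine 1: 10 + 4 + 10 = 24
  Machine 2: 8 + 5 + 10 = 23
  Machine 3: 10 + 2 + 6 = 18
Max machine load = 24
Job totals:
  Job 1: 28
  Job 2: 11
  Job 3: 26
Max job total = 28
Lower bound = max(24, 28) = 28

28


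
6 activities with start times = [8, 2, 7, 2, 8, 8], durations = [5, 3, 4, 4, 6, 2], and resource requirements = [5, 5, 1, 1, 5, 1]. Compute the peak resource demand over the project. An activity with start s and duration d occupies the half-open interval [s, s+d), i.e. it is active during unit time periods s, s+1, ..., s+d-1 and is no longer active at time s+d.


Each activity i is active on [start_i, start_i + duration_i).
Compute total resource usage per time slot:
  t=0: active resources = [], total = 0
  t=1: active resources = [], total = 0
  t=2: active resources = [5, 1], total = 6
  t=3: active resources = [5, 1], total = 6
  t=4: active resources = [5, 1], total = 6
  t=5: active resources = [1], total = 1
  t=6: active resources = [], total = 0
  t=7: active resources = [1], total = 1
  t=8: active resources = [5, 1, 5, 1], total = 12
  t=9: active resources = [5, 1, 5, 1], total = 12
  t=10: active resources = [5, 1, 5], total = 11
  t=11: active resources = [5, 5], total = 10
  t=12: active resources = [5, 5], total = 10
  t=13: active resources = [5], total = 5
Peak resource demand = 12

12


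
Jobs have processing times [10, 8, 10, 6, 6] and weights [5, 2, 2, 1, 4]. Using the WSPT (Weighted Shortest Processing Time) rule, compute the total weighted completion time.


Compute p/w ratios and sort ascending (WSPT): [(6, 4), (10, 5), (8, 2), (10, 2), (6, 1)]
Compute weighted completion times:
  Job (p=6,w=4): C=6, w*C=4*6=24
  Job (p=10,w=5): C=16, w*C=5*16=80
  Job (p=8,w=2): C=24, w*C=2*24=48
  Job (p=10,w=2): C=34, w*C=2*34=68
  Job (p=6,w=1): C=40, w*C=1*40=40
Total weighted completion time = 260

260


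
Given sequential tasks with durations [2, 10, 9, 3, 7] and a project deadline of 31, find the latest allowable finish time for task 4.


LF(activity 4) = deadline - sum of successor durations
Successors: activities 5 through 5 with durations [7]
Sum of successor durations = 7
LF = 31 - 7 = 24

24


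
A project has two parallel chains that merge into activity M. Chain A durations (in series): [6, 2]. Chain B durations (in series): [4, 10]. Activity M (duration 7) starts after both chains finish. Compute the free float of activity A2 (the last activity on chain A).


ES(A2) = sum of predecessors on chain A = 6
EF(A2) = ES + duration = 6 + 2 = 8
Successor of A2 is M. ES(M) = max(sum(A), sum(B)) = max(8, 14) = 14
Free float = ES(successor) - EF(current) = 14 - 8 = 6

6


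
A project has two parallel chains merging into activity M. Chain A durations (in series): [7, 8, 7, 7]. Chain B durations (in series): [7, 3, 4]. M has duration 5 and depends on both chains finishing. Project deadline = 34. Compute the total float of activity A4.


Forward pass: ES(A4) = sum of predecessors on chain A = 22
EF = ES + duration = 22 + 7 = 29
Backward pass: LF(M) = deadline = 34; LS(M) = 34 - 5 = 29
LF(A4) = LS(M) - sum(successors on chain A) = 29 - 0 = 29
LS = LF - duration = 29 - 7 = 22
Total float = LS - ES = 22 - 22 = 0

0


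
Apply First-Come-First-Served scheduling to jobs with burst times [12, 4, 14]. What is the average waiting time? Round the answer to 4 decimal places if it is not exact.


FCFS order (as given): [12, 4, 14]
Waiting times:
  Job 1: wait = 0
  Job 2: wait = 12
  Job 3: wait = 16
Sum of waiting times = 28
Average waiting time = 28/3 = 9.3333

9.3333


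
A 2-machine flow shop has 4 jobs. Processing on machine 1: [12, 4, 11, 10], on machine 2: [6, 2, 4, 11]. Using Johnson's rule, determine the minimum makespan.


Apply Johnson's rule:
  Group 1 (a <= b): [(4, 10, 11)]
  Group 2 (a > b): [(1, 12, 6), (3, 11, 4), (2, 4, 2)]
Optimal job order: [4, 1, 3, 2]
Schedule:
  Job 4: M1 done at 10, M2 done at 21
  Job 1: M1 done at 22, M2 done at 28
  Job 3: M1 done at 33, M2 done at 37
  Job 2: M1 done at 37, M2 done at 39
Makespan = 39

39


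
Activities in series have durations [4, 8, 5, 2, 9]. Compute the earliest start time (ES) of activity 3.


Activity 3 starts after activities 1 through 2 complete.
Predecessor durations: [4, 8]
ES = 4 + 8 = 12

12


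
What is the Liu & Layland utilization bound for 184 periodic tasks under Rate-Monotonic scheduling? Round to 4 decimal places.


Compute 2^(1/184) = 1.0037742087
Subtract 1: 1.0037742087 - 1 = 0.0037742087
Multiply by n: 184 * 0.0037742087 = 0.6944544008
Round to 4 dp: 0.6945

0.6945


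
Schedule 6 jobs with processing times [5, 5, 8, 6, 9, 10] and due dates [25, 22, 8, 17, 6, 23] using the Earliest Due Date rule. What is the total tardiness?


Sort by due date (EDD order): [(9, 6), (8, 8), (6, 17), (5, 22), (10, 23), (5, 25)]
Compute completion times and tardiness:
  Job 1: p=9, d=6, C=9, tardiness=max(0,9-6)=3
  Job 2: p=8, d=8, C=17, tardiness=max(0,17-8)=9
  Job 3: p=6, d=17, C=23, tardiness=max(0,23-17)=6
  Job 4: p=5, d=22, C=28, tardiness=max(0,28-22)=6
  Job 5: p=10, d=23, C=38, tardiness=max(0,38-23)=15
  Job 6: p=5, d=25, C=43, tardiness=max(0,43-25)=18
Total tardiness = 57

57


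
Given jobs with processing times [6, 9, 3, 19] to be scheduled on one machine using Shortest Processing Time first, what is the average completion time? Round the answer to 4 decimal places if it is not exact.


Sort jobs by processing time (SPT order): [3, 6, 9, 19]
Compute completion times sequentially:
  Job 1: processing = 3, completes at 3
  Job 2: processing = 6, completes at 9
  Job 3: processing = 9, completes at 18
  Job 4: processing = 19, completes at 37
Sum of completion times = 67
Average completion time = 67/4 = 16.75

16.75


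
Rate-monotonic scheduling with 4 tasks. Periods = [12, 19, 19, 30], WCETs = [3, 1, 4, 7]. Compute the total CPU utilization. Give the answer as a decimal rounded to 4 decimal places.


Compute individual utilizations (exact fractions):
  Task 1: C/T = 3/12 = 1/4 (approx. 0.25)
  Task 2: C/T = 1/19 (approx. 0.0526)
  Task 3: C/T = 4/19 (approx. 0.2105)
  Task 4: C/T = 7/30 (approx. 0.2333)
Total utilization U = 1/4 + 1/19 + 4/19 + 7/30 = 851/1140
Rounded to 4 decimal places: U = 0.7465
RM (Liu & Layland) bound for 4 tasks = 0.756828; compare with U = 851/1140 (approx. 0.746491)
U <= bound, so schedulable by RM sufficient condition.

0.7465


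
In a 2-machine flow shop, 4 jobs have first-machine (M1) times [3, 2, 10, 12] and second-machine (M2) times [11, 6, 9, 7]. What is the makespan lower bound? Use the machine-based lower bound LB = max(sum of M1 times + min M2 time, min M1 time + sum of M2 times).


LB1 = sum(M1 times) + min(M2 times) = 27 + 6 = 33
LB2 = min(M1 times) + sum(M2 times) = 2 + 33 = 35
Lower bound = max(LB1, LB2) = max(33, 35) = 35

35


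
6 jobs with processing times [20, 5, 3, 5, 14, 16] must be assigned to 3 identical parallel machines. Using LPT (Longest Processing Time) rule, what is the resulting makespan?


Sort jobs in decreasing order (LPT): [20, 16, 14, 5, 5, 3]
Assign each job to the least loaded machine:
  Machine 1: jobs [20], load = 20
  Machine 2: jobs [16, 5], load = 21
  Machine 3: jobs [14, 5, 3], load = 22
Makespan = max load = 22

22


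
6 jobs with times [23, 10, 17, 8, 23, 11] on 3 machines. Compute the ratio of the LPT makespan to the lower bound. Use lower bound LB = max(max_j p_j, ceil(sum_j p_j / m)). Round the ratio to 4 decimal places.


LPT order: [23, 23, 17, 11, 10, 8]
Machine loads after assignment: [33, 31, 28]
LPT makespan = 33
Lower bound = max(max_job, ceil(total/3)) = max(23, 31) = 31
Ratio = 33 / 31 = 1.0645

1.0645


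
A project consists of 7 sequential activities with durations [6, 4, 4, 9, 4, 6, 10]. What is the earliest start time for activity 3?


Activity 3 starts after activities 1 through 2 complete.
Predecessor durations: [6, 4]
ES = 6 + 4 = 10

10


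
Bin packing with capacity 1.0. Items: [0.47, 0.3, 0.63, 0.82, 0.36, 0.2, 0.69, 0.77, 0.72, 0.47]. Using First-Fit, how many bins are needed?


Place items sequentially using First-Fit:
  Item 0.47 -> new Bin 1
  Item 0.3 -> Bin 1 (now 0.77)
  Item 0.63 -> new Bin 2
  Item 0.82 -> new Bin 3
  Item 0.36 -> Bin 2 (now 0.99)
  Item 0.2 -> Bin 1 (now 0.97)
  Item 0.69 -> new Bin 4
  Item 0.77 -> new Bin 5
  Item 0.72 -> new Bin 6
  Item 0.47 -> new Bin 7
Total bins used = 7

7


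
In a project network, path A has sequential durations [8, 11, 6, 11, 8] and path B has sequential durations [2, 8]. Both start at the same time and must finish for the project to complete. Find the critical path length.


Path A total = 8 + 11 + 6 + 11 + 8 = 44
Path B total = 2 + 8 = 10
Critical path = longest path = max(44, 10) = 44

44


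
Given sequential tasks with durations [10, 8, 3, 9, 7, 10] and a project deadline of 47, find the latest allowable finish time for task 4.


LF(activity 4) = deadline - sum of successor durations
Successors: activities 5 through 6 with durations [7, 10]
Sum of successor durations = 17
LF = 47 - 17 = 30

30


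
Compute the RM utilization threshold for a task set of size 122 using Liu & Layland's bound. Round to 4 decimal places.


Compute 2^(1/122) = 1.0056977048
Subtract 1: 1.0056977048 - 1 = 0.0056977048
Multiply by n: 122 * 0.0056977048 = 0.6951199856
Round to 4 dp: 0.6951

0.6951


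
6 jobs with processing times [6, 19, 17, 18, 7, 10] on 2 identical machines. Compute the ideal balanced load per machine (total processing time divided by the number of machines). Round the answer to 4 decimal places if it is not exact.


Total processing time = 6 + 19 + 17 + 18 + 7 + 10 = 77
Number of machines = 2
Ideal balanced load = 77 / 2 = 38.5

38.5


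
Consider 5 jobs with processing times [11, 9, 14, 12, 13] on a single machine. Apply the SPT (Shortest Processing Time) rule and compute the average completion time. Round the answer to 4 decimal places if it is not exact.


Sort jobs by processing time (SPT order): [9, 11, 12, 13, 14]
Compute completion times sequentially:
  Job 1: processing = 9, completes at 9
  Job 2: processing = 11, completes at 20
  Job 3: processing = 12, completes at 32
  Job 4: processing = 13, completes at 45
  Job 5: processing = 14, completes at 59
Sum of completion times = 165
Average completion time = 165/5 = 33.0

33.0


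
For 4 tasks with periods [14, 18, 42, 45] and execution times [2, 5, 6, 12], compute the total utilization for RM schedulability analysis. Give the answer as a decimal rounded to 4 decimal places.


Compute individual utilizations (exact fractions):
  Task 1: C/T = 2/14 = 1/7 (approx. 0.1429)
  Task 2: C/T = 5/18 (approx. 0.2778)
  Task 3: C/T = 6/42 = 1/7 (approx. 0.1429)
  Task 4: C/T = 12/45 = 4/15 (approx. 0.2667)
Total utilization U = 1/7 + 5/18 + 1/7 + 4/15 = 523/630
Rounded to 4 decimal places: U = 0.8302
RM (Liu & Layland) bound for 4 tasks = 0.756828; compare with U = 523/630 (approx. 0.830159)
bound < U <= 1, so the RM sufficient condition is not met (inconclusive; an exact test such as response-time analysis is needed).

0.8302


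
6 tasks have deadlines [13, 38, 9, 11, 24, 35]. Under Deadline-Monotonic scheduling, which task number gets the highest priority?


Sort tasks by relative deadline (ascending):
  Task 3: deadline = 9
  Task 4: deadline = 11
  Task 1: deadline = 13
  Task 5: deadline = 24
  Task 6: deadline = 35
  Task 2: deadline = 38
Priority order (highest first): [3, 4, 1, 5, 6, 2]
Highest priority task = 3

3


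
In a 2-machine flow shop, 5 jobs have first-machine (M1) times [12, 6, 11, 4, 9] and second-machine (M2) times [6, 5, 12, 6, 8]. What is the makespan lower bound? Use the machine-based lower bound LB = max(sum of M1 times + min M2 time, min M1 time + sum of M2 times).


LB1 = sum(M1 times) + min(M2 times) = 42 + 5 = 47
LB2 = min(M1 times) + sum(M2 times) = 4 + 37 = 41
Lower bound = max(LB1, LB2) = max(47, 41) = 47

47


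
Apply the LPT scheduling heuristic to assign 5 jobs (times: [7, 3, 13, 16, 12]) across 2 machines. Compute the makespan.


Sort jobs in decreasing order (LPT): [16, 13, 12, 7, 3]
Assign each job to the least loaded machine:
  Machine 1: jobs [16, 7, 3], load = 26
  Machine 2: jobs [13, 12], load = 25
Makespan = max load = 26

26


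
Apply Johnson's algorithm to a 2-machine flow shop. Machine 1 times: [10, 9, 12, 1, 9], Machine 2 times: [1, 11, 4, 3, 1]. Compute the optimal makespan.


Apply Johnson's rule:
  Group 1 (a <= b): [(4, 1, 3), (2, 9, 11)]
  Group 2 (a > b): [(3, 12, 4), (1, 10, 1), (5, 9, 1)]
Optimal job order: [4, 2, 3, 1, 5]
Schedule:
  Job 4: M1 done at 1, M2 done at 4
  Job 2: M1 done at 10, M2 done at 21
  Job 3: M1 done at 22, M2 done at 26
  Job 1: M1 done at 32, M2 done at 33
  Job 5: M1 done at 41, M2 done at 42
Makespan = 42

42


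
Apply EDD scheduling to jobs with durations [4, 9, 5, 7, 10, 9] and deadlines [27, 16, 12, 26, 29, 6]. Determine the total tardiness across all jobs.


Sort by due date (EDD order): [(9, 6), (5, 12), (9, 16), (7, 26), (4, 27), (10, 29)]
Compute completion times and tardiness:
  Job 1: p=9, d=6, C=9, tardiness=max(0,9-6)=3
  Job 2: p=5, d=12, C=14, tardiness=max(0,14-12)=2
  Job 3: p=9, d=16, C=23, tardiness=max(0,23-16)=7
  Job 4: p=7, d=26, C=30, tardiness=max(0,30-26)=4
  Job 5: p=4, d=27, C=34, tardiness=max(0,34-27)=7
  Job 6: p=10, d=29, C=44, tardiness=max(0,44-29)=15
Total tardiness = 38

38


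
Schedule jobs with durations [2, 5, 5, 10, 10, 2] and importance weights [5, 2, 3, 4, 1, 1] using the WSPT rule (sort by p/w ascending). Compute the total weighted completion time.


Compute p/w ratios and sort ascending (WSPT): [(2, 5), (5, 3), (2, 1), (5, 2), (10, 4), (10, 1)]
Compute weighted completion times:
  Job (p=2,w=5): C=2, w*C=5*2=10
  Job (p=5,w=3): C=7, w*C=3*7=21
  Job (p=2,w=1): C=9, w*C=1*9=9
  Job (p=5,w=2): C=14, w*C=2*14=28
  Job (p=10,w=4): C=24, w*C=4*24=96
  Job (p=10,w=1): C=34, w*C=1*34=34
Total weighted completion time = 198

198


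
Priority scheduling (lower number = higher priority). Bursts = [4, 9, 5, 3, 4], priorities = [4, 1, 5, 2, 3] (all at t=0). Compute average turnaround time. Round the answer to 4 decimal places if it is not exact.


Sort by priority (ascending = highest first):
Order: [(1, 9), (2, 3), (3, 4), (4, 4), (5, 5)]
Completion times:
  Priority 1, burst=9, C=9
  Priority 2, burst=3, C=12
  Priority 3, burst=4, C=16
  Priority 4, burst=4, C=20
  Priority 5, burst=5, C=25
Average turnaround = 82/5 = 16.4

16.4


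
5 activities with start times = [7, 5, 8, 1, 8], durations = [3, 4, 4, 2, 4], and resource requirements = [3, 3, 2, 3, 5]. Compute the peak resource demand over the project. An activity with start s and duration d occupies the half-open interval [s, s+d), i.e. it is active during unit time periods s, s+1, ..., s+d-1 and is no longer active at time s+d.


Each activity i is active on [start_i, start_i + duration_i).
Compute total resource usage per time slot:
  t=0: active resources = [], total = 0
  t=1: active resources = [3], total = 3
  t=2: active resources = [3], total = 3
  t=3: active resources = [], total = 0
  t=4: active resources = [], total = 0
  t=5: active resources = [3], total = 3
  t=6: active resources = [3], total = 3
  t=7: active resources = [3, 3], total = 6
  t=8: active resources = [3, 3, 2, 5], total = 13
  t=9: active resources = [3, 2, 5], total = 10
  t=10: active resources = [2, 5], total = 7
  t=11: active resources = [2, 5], total = 7
Peak resource demand = 13

13


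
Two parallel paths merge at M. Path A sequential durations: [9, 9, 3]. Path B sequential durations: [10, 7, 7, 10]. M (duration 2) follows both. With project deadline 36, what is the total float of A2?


Forward pass: ES(A2) = sum of predecessors on chain A = 9
EF = ES + duration = 9 + 9 = 18
Backward pass: LF(M) = deadline = 36; LS(M) = 36 - 2 = 34
LF(A2) = LS(M) - sum(successors on chain A) = 34 - 3 = 31
LS = LF - duration = 31 - 9 = 22
Total float = LS - ES = 22 - 9 = 13

13


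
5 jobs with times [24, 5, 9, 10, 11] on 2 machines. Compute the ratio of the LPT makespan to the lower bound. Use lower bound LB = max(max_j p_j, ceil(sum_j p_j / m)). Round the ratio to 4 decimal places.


LPT order: [24, 11, 10, 9, 5]
Machine loads after assignment: [29, 30]
LPT makespan = 30
Lower bound = max(max_job, ceil(total/2)) = max(24, 30) = 30
Ratio = 30 / 30 = 1.0

1.0


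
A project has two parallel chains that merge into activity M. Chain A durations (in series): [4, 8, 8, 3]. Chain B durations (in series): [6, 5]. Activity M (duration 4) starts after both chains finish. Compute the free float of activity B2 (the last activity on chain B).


ES(B2) = sum of predecessors on chain B = 6
EF(B2) = ES + duration = 6 + 5 = 11
Successor of B2 is M. ES(M) = max(sum(A), sum(B)) = max(23, 11) = 23
Free float = ES(successor) - EF(current) = 23 - 11 = 12

12


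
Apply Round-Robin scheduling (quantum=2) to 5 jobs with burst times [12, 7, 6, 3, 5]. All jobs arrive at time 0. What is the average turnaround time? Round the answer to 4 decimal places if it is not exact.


Time quantum = 2
Execution trace:
  J1 runs 2 units, time = 2
  J2 runs 2 units, time = 4
  J3 runs 2 units, time = 6
  J4 runs 2 units, time = 8
  J5 runs 2 units, time = 10
  J1 runs 2 units, time = 12
  J2 runs 2 units, time = 14
  J3 runs 2 units, time = 16
  J4 runs 1 units, time = 17
  J5 runs 2 units, time = 19
  J1 runs 2 units, time = 21
  J2 runs 2 units, time = 23
  J3 runs 2 units, time = 25
  J5 runs 1 units, time = 26
  J1 runs 2 units, time = 28
  J2 runs 1 units, time = 29
  J1 runs 2 units, time = 31
  J1 runs 2 units, time = 33
Finish times: [33, 29, 25, 17, 26]
Average turnaround = 130/5 = 26.0

26.0


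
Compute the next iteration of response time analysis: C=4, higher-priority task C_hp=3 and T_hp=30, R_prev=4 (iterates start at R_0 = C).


R_next = C + ceil(R_prev / T_hp) * C_hp
ceil(4 / 30) = ceil(0.1333) = 1
Interference = 1 * 3 = 3
R_next = 4 + 3 = 7

7


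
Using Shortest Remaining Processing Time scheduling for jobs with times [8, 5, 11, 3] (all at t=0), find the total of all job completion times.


Since all jobs arrive at t=0, SRPT equals SPT ordering.
SPT order: [3, 5, 8, 11]
Completion times:
  Job 1: p=3, C=3
  Job 2: p=5, C=8
  Job 3: p=8, C=16
  Job 4: p=11, C=27
Total completion time = 3 + 8 + 16 + 27 = 54

54


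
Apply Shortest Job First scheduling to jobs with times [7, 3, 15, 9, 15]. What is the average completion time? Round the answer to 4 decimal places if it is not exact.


SJF order (ascending): [3, 7, 9, 15, 15]
Completion times:
  Job 1: burst=3, C=3
  Job 2: burst=7, C=10
  Job 3: burst=9, C=19
  Job 4: burst=15, C=34
  Job 5: burst=15, C=49
Average completion = 115/5 = 23.0

23.0


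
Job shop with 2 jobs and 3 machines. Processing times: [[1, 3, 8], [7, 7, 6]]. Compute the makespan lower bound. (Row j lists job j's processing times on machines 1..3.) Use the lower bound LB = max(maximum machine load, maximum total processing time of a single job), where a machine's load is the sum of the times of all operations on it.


Machine loads:
  Machine 1: 1 + 7 = 8
  Machine 2: 3 + 7 = 10
  Machine 3: 8 + 6 = 14
Max machine load = 14
Job totals:
  Job 1: 12
  Job 2: 20
Max job total = 20
Lower bound = max(14, 20) = 20

20


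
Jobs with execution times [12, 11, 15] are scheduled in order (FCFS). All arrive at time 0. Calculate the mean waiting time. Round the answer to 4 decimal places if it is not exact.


FCFS order (as given): [12, 11, 15]
Waiting times:
  Job 1: wait = 0
  Job 2: wait = 12
  Job 3: wait = 23
Sum of waiting times = 35
Average waiting time = 35/3 = 11.6667

11.6667


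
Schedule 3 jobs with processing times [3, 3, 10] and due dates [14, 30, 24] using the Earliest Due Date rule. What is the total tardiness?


Sort by due date (EDD order): [(3, 14), (10, 24), (3, 30)]
Compute completion times and tardiness:
  Job 1: p=3, d=14, C=3, tardiness=max(0,3-14)=0
  Job 2: p=10, d=24, C=13, tardiness=max(0,13-24)=0
  Job 3: p=3, d=30, C=16, tardiness=max(0,16-30)=0
Total tardiness = 0

0


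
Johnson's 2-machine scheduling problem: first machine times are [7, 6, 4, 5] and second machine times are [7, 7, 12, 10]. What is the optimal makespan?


Apply Johnson's rule:
  Group 1 (a <= b): [(3, 4, 12), (4, 5, 10), (2, 6, 7), (1, 7, 7)]
  Group 2 (a > b): []
Optimal job order: [3, 4, 2, 1]
Schedule:
  Job 3: M1 done at 4, M2 done at 16
  Job 4: M1 done at 9, M2 done at 26
  Job 2: M1 done at 15, M2 done at 33
  Job 1: M1 done at 22, M2 done at 40
Makespan = 40

40


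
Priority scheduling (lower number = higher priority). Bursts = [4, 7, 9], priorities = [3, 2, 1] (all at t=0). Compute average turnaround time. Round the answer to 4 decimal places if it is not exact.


Sort by priority (ascending = highest first):
Order: [(1, 9), (2, 7), (3, 4)]
Completion times:
  Priority 1, burst=9, C=9
  Priority 2, burst=7, C=16
  Priority 3, burst=4, C=20
Average turnaround = 45/3 = 15.0

15.0


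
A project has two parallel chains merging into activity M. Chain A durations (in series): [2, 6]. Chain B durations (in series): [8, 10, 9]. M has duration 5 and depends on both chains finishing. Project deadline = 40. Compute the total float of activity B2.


Forward pass: ES(B2) = sum of predecessors on chain B = 8
EF = ES + duration = 8 + 10 = 18
Backward pass: LF(M) = deadline = 40; LS(M) = 40 - 5 = 35
LF(B2) = LS(M) - sum(successors on chain B) = 35 - 9 = 26
LS = LF - duration = 26 - 10 = 16
Total float = LS - ES = 16 - 8 = 8

8


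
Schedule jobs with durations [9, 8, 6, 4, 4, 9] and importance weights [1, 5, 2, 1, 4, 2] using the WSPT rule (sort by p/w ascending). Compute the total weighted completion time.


Compute p/w ratios and sort ascending (WSPT): [(4, 4), (8, 5), (6, 2), (4, 1), (9, 2), (9, 1)]
Compute weighted completion times:
  Job (p=4,w=4): C=4, w*C=4*4=16
  Job (p=8,w=5): C=12, w*C=5*12=60
  Job (p=6,w=2): C=18, w*C=2*18=36
  Job (p=4,w=1): C=22, w*C=1*22=22
  Job (p=9,w=2): C=31, w*C=2*31=62
  Job (p=9,w=1): C=40, w*C=1*40=40
Total weighted completion time = 236

236
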